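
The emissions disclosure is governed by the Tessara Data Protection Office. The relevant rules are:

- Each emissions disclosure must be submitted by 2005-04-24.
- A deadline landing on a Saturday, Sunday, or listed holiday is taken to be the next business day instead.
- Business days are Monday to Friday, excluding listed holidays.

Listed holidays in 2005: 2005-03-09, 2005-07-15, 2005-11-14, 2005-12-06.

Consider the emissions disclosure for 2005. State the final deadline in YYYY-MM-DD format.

Start from the fixed due date, 2005-04-24.
2005-04-24 is a Sunday, so it moves to the next business day, 2005-04-25 (Monday).
The final due date is 2005-04-25.

2005-04-25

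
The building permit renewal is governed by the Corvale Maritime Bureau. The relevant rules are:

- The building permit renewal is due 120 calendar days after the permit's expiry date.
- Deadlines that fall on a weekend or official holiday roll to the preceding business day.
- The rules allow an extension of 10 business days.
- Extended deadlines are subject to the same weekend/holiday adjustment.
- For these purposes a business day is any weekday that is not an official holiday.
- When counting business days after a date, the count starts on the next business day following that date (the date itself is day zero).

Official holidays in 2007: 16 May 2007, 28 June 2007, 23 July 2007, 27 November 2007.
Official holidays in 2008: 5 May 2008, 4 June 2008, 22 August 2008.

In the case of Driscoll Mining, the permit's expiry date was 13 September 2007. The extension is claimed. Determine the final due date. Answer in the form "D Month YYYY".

Trigger date 13 September 2007 + 120 calendar days = 11 January 2008.
11 January 2008 (Friday) is already a business day.
The 10-business-day extension runs from 11 January 2008 to 25 January 2008.
Since 25 January 2008 is a Friday and not a holiday, the date is unchanged.
Final deadline: 25 January 2008.

25 January 2008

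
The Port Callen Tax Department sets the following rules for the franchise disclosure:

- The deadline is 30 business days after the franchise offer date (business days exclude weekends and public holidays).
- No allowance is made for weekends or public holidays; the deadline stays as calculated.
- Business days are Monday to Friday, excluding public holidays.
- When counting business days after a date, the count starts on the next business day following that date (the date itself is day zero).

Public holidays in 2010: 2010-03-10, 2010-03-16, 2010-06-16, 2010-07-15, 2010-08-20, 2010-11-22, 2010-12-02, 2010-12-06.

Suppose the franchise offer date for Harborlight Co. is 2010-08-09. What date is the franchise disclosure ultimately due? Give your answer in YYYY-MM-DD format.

Counting 30 business days after 2010-08-09 (skipping weekends and listed holidays) reaches 2010-09-21.
No adjustment is made for weekends or holidays, so 2010-09-21 stands.
The final due date is 2010-09-21.

2010-09-21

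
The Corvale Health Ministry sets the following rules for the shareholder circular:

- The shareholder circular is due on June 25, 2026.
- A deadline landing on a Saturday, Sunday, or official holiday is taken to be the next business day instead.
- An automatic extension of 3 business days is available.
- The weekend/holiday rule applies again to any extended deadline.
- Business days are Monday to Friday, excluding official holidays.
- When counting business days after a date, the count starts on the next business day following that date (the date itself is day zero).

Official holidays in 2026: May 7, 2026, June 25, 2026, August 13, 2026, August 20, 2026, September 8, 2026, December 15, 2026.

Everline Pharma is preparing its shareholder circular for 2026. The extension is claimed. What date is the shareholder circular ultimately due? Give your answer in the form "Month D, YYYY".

July 1, 2026

The stated deadline is June 25, 2026.
June 25, 2026 is a listed holiday; the next business day is June 26, 2026 (Friday).
Counting 3 further business days from June 26, 2026 reaches July 1, 2026.
July 1, 2026 (Wednesday) is already a business day.
Deadline: July 1, 2026.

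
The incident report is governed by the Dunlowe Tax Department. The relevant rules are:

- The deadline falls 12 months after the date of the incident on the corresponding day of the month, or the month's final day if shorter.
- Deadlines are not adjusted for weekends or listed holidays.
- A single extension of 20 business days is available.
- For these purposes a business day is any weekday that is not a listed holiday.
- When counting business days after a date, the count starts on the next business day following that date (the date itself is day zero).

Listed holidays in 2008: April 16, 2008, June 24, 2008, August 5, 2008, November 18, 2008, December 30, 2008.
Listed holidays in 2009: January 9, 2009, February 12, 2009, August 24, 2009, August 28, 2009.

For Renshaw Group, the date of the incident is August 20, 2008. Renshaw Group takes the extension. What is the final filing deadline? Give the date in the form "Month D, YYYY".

Moving 12 months forward from August 20, 2008 on the corresponding day gives August 20, 2009.
August 20, 2009 is a Thursday; no weekend or holiday adjustment applies.
Applying the 20-business-day extension: 20 business days after August 20, 2009 is September 21, 2009.
September 21, 2009 is a Monday; no weekend or holiday adjustment applies.
Final deadline: September 21, 2009.

September 21, 2009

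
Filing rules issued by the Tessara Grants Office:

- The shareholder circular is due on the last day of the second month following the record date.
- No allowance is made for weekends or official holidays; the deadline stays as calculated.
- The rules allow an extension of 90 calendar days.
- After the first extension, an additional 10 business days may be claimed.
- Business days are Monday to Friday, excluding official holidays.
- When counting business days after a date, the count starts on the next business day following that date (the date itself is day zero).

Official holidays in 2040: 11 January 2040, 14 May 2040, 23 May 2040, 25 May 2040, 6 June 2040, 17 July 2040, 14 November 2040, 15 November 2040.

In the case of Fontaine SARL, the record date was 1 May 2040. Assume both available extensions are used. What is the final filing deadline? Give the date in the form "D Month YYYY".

12 November 2040

2 months after 1 May 2040 is July 2040; that month ends on 31 July 2040.
31 July 2040 falls on a Tuesday. The rules make no weekend/holiday allowance, so it remains 31 July 2040.
With the 90-day extension, 31 July 2040 becomes 29 October 2040.
No adjustment is made for weekends or holidays, so 29 October 2040 stands.
The 10-business-day extension runs from 29 October 2040 to 12 November 2040.
12 November 2040 falls on a Monday. The rules make no weekend/holiday allowance, so it remains 12 November 2040.
Deadline: 12 November 2040.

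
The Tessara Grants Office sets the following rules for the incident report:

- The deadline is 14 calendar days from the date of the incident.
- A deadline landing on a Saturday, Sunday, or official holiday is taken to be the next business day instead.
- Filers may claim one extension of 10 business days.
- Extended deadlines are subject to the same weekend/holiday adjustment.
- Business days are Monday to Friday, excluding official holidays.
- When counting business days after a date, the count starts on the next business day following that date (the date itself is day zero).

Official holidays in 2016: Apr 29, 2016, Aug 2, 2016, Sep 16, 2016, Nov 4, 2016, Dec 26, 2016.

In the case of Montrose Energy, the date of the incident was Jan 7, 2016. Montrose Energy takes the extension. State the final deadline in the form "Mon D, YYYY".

Feb 4, 2016

From Jan 7, 2016, 14 calendar days later is Jan 21, 2016.
Since Jan 21, 2016 is a Thursday and not a holiday, the date is unchanged.
The 10-business-day extension runs from Jan 21, 2016 to Feb 4, 2016.
Feb 4, 2016 (Thursday) is already a business day.
So the filing is due Feb 4, 2016.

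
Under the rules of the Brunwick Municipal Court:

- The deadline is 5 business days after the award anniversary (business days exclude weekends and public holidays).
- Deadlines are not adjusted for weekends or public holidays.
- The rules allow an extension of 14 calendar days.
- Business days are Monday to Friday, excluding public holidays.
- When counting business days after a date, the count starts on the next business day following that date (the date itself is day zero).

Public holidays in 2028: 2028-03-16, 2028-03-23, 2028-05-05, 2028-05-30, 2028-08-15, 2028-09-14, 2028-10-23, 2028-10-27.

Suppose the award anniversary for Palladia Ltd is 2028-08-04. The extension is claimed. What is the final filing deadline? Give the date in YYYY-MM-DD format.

Starting the day after 2028-08-04 and counting 5 business days lands on 2028-08-11.
2028-08-11 falls on a Friday. The rules make no weekend/holiday allowance, so it remains 2028-08-11.
With the 14-day extension, 2028-08-11 becomes 2028-08-25.
2028-08-25 is a Friday; no weekend or holiday adjustment applies.
Final deadline: 2028-08-25.

2028-08-25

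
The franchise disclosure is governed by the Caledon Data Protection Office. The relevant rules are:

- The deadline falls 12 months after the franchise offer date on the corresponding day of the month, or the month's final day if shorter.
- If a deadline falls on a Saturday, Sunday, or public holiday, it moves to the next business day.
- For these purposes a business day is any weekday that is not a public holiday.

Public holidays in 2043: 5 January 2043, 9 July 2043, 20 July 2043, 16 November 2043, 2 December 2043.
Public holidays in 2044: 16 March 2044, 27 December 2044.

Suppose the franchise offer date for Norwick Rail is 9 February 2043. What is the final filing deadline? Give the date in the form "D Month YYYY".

9 February 2044

12 months from 9 February 2043 is 9 February 2044.
9 February 2044 is a Tuesday and not a listed holiday, so it stands.
Final deadline: 9 February 2044.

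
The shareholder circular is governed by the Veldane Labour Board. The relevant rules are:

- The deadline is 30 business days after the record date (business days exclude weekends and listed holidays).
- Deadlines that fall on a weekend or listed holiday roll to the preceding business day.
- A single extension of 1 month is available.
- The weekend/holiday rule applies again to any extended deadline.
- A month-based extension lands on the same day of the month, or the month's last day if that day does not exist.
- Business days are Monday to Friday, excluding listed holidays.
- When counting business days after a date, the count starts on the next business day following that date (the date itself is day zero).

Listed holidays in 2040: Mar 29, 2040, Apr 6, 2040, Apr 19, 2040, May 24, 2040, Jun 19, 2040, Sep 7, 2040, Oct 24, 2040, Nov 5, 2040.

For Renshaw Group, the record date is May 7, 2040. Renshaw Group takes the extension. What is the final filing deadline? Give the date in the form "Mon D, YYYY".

Jul 20, 2040

Starting the day after May 7, 2040 and counting 30 business days lands on Jun 20, 2040.
Jun 20, 2040 falls on a Wednesday, which is a business day, so no adjustment is needed.
The 1 month extension carries Jun 20, 2040 to Jul 20, 2040.
Jul 20, 2040 is a Friday and not a listed holiday, so it stands.
Deadline: Jul 20, 2040.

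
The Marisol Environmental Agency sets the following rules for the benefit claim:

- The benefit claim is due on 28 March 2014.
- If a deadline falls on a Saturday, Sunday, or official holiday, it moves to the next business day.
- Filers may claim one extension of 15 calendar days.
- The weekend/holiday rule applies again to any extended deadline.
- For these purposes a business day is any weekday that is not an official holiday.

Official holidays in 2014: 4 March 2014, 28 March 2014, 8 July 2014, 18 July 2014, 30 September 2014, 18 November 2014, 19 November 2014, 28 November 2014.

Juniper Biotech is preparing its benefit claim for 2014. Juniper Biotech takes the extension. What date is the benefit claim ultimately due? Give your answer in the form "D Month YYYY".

15 April 2014

Start from the fixed due date, 28 March 2014.
28 March 2014 is a listed holiday; the next business day is 31 March 2014 (Monday).
Add the 15 calendar-day extension to 31 March 2014: 15 April 2014.
15 April 2014 is a Tuesday and not a listed holiday, so it stands.
So the filing is due 15 April 2014.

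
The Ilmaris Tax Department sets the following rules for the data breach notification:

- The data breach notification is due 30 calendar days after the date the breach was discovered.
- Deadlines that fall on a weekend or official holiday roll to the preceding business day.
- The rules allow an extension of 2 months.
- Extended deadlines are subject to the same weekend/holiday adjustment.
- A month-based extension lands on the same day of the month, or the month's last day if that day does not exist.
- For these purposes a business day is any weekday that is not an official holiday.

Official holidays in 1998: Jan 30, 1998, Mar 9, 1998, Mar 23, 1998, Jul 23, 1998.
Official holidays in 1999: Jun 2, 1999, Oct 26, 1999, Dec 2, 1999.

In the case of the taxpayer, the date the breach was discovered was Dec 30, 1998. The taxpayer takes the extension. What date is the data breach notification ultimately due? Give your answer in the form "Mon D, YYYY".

Mar 29, 1999

30 calendar days after Dec 30, 1998 is Jan 29, 1999.
Jan 29, 1999 falls on a Friday, which is a business day, so no adjustment is needed.
Applying the 2 months extension: 2 months after Jan 29, 1999 is Mar 29, 1999.
Since Mar 29, 1999 is a Monday and not a holiday, the date is unchanged.
So the filing is due Mar 29, 1999.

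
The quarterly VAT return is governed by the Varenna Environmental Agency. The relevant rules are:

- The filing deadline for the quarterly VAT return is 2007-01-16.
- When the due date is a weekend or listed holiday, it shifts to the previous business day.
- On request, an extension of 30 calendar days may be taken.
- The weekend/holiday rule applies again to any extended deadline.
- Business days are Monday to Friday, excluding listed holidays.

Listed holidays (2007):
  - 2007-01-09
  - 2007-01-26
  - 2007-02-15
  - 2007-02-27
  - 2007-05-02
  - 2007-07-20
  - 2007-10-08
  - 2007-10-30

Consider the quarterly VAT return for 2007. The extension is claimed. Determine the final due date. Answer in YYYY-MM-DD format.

2007-02-14

Start from the fixed due date, 2007-01-16.
2007-01-16 falls on a Tuesday, which is a business day, so no adjustment is needed.
Applying the 30-calendar-day extension: 2007-01-16 + 30 days = 2007-02-15.
Because 2007-02-15 is a listed holiday, the deadline becomes 2007-02-14 (Wednesday).
Deadline: 2007-02-14.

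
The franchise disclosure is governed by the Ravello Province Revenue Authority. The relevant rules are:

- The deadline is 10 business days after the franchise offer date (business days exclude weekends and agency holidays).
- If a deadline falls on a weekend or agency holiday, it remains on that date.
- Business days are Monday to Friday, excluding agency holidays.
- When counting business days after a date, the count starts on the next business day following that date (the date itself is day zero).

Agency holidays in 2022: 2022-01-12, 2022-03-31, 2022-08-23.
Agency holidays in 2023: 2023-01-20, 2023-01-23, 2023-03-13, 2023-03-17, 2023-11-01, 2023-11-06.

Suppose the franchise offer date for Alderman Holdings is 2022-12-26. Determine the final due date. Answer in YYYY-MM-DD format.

Starting the day after 2022-12-26 and counting 10 business days lands on 2023-01-09.
2023-01-09 falls on a Monday. The rules make no weekend/holiday allowance, so it remains 2023-01-09.
Deadline: 2023-01-09.

2023-01-09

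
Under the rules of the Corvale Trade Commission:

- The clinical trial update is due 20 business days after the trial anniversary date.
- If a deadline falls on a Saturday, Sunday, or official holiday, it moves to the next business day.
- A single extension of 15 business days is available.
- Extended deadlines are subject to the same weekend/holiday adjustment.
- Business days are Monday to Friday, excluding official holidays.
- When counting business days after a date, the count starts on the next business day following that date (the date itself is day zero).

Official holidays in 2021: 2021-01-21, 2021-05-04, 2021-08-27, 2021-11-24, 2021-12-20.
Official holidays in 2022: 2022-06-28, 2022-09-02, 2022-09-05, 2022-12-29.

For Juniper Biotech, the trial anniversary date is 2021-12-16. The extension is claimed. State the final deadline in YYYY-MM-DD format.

2022-02-04

Counting 20 business days after 2021-12-16 (skipping weekends and listed holidays) reaches 2022-01-14.
2022-01-14 is a Friday and not a listed holiday, so it stands.
Applying the 15-business-day extension: 15 business days after 2022-01-14 is 2022-02-04.
2022-02-04 is a Friday and not a listed holiday, so it stands.
The final due date is 2022-02-04.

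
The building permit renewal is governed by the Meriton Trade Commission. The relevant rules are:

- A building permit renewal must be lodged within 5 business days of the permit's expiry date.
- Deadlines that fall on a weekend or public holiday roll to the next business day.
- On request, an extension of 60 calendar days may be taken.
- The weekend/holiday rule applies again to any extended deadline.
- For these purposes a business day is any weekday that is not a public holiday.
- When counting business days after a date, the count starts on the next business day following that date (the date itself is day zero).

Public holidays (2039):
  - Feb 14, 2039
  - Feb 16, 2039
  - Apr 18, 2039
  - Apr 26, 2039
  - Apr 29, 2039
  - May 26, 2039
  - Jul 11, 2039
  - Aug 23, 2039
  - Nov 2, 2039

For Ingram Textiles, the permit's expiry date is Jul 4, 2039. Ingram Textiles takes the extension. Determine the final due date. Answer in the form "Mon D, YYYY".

Sep 12, 2039

Counting 5 business days after Jul 4, 2039 (skipping weekends and listed holidays) reaches Jul 12, 2039.
Jul 12, 2039 is a Tuesday and not a listed holiday, so it stands.
With the 60-day extension, Jul 12, 2039 becomes Sep 10, 2039.
Sep 10, 2039 is a Saturday; the next business day is Sep 12, 2039 (Monday).
The final due date is Sep 12, 2039.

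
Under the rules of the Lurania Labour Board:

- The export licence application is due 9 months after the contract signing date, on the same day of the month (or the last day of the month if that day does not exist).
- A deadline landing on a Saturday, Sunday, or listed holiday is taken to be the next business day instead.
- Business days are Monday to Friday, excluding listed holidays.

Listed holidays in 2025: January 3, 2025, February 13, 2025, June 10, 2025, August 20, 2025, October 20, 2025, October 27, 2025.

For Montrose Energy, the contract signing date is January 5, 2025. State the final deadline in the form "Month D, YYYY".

9 months from January 5, 2025 is October 5, 2025.
October 5, 2025 is a Sunday; the next business day is October 6, 2025 (Monday).
So the filing is due October 6, 2025.

October 6, 2025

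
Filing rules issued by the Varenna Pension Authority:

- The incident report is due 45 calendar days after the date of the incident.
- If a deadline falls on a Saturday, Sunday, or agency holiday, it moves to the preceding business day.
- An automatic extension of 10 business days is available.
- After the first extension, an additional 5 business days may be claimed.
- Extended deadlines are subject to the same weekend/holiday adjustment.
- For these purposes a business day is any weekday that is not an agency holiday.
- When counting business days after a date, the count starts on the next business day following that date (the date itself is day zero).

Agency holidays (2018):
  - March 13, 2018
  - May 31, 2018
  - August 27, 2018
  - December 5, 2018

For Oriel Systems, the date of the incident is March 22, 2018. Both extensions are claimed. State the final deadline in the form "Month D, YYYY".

May 25, 2018

Adding 45 calendar days to March 22, 2018 gives May 6, 2018.
May 6, 2018 is a Sunday, so it moves to the preceding business day, May 4, 2018 (Friday).
Counting 10 further business days from May 4, 2018 reaches May 18, 2018.
May 18, 2018 (Friday) is already a business day.
The 5-business-day extension runs from May 18, 2018 to May 25, 2018.
Since May 25, 2018 is a Friday and not a holiday, the date is unchanged.
Final deadline: May 25, 2018.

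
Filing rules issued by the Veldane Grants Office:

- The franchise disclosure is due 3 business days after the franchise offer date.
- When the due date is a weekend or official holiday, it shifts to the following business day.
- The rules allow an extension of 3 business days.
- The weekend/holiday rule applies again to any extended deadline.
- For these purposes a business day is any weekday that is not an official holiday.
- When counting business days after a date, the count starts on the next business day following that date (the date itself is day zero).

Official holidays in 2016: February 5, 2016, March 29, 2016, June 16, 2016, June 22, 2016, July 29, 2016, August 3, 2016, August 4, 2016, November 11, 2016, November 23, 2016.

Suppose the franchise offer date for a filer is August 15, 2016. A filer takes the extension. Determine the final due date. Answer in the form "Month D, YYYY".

August 23, 2016

Counting 3 business days after August 15, 2016 (skipping weekends and listed holidays) reaches August 18, 2016.
August 18, 2016 (Thursday) is already a business day.
The 3-business-day extension runs from August 18, 2016 to August 23, 2016.
August 23, 2016 (Tuesday) is already a business day.
Final deadline: August 23, 2016.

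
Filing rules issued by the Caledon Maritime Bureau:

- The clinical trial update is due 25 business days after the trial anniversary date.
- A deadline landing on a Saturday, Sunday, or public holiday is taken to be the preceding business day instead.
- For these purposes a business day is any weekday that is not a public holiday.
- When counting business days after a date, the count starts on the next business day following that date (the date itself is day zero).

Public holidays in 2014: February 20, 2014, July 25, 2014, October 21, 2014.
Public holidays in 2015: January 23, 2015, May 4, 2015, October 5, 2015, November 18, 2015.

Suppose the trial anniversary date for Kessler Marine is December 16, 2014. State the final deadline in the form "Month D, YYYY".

Starting the day after December 16, 2014 and counting 25 business days lands on January 20, 2015.
January 20, 2015 is a Tuesday and not a listed holiday, so it stands.
The final due date is January 20, 2015.

January 20, 2015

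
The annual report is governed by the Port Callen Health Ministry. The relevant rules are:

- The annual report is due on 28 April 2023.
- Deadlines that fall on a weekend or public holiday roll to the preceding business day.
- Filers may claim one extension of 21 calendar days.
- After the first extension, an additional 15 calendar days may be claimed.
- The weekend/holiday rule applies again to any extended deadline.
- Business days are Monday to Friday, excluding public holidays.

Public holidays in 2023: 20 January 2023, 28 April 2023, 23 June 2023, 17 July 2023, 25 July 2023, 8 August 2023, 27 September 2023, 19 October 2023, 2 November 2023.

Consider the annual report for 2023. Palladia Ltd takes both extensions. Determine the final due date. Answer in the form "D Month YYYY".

2 June 2023

Start from the fixed due date, 28 April 2023.
Because 28 April 2023 is a listed holiday, the deadline becomes 27 April 2023 (Thursday).
Applying the 21-calendar-day extension: 27 April 2023 + 21 days = 18 May 2023.
18 May 2023 (Thursday) is already a business day.
The 15-calendar-day extension moves the deadline from 18 May 2023 to 2 June 2023.
Since 2 June 2023 is a Friday and not a holiday, the date is unchanged.
Deadline: 2 June 2023.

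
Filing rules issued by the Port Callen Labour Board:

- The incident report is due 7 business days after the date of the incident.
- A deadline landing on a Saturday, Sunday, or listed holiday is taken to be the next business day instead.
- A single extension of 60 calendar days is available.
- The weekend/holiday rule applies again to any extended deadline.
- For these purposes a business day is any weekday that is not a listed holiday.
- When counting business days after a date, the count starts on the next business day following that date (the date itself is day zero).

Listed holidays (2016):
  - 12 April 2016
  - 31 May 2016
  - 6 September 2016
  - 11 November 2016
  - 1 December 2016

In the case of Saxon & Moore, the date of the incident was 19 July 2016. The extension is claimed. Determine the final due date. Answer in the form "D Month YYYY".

Starting the day after 19 July 2016 and counting 7 business days lands on 28 July 2016.
28 July 2016 is a Thursday and not a listed holiday, so it stands.
With the 60-day extension, 28 July 2016 becomes 26 September 2016.
26 September 2016 (Monday) is already a business day.
The final due date is 26 September 2016.

26 September 2016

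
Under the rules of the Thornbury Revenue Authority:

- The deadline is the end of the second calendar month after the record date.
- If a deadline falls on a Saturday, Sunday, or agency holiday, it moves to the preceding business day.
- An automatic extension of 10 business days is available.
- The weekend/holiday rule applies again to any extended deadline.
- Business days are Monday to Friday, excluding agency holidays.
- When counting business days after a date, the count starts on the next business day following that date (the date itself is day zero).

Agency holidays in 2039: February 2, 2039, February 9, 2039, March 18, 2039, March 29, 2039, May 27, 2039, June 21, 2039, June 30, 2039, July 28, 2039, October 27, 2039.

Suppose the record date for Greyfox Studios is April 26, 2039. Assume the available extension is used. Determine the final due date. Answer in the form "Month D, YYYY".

July 14, 2039

2 months after April 26, 2039 is June 2039; that month ends on June 30, 2039.
Because June 30, 2039 is a listed holiday, the deadline becomes June 29, 2039 (Wednesday).
The 10-business-day extension runs from June 29, 2039 to July 14, 2039.
Since July 14, 2039 is a Thursday and not a holiday, the date is unchanged.
So the filing is due July 14, 2039.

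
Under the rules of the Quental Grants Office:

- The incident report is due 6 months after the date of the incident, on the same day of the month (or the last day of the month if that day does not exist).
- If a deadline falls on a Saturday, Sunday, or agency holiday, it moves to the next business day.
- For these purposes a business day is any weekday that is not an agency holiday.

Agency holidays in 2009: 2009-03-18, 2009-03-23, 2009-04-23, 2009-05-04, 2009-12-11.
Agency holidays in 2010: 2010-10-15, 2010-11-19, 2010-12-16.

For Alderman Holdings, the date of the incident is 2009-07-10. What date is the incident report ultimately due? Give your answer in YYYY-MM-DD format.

6 months after 2009-07-10, on the same day of the month, is 2010-01-10.
2010-01-10 falls on a Sunday. Rolling to the next business day gives 2010-01-11, a Monday.
So the filing is due 2010-01-11.

2010-01-11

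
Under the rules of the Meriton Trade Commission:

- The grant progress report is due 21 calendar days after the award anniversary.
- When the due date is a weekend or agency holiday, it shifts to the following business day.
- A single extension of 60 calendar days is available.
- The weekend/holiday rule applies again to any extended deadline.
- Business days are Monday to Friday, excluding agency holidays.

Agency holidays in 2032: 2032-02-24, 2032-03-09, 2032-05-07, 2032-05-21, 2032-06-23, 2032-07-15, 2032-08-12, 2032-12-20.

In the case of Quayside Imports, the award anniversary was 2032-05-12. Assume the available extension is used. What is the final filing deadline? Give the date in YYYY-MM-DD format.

2032-08-02

Adding 21 calendar days to 2032-05-12 gives 2032-06-02.
2032-06-02 is a Wednesday and not a listed holiday, so it stands.
With the 60-day extension, 2032-06-02 becomes 2032-08-01.
2032-08-01 is a Sunday; the next business day is 2032-08-02 (Monday).
Deadline: 2032-08-02.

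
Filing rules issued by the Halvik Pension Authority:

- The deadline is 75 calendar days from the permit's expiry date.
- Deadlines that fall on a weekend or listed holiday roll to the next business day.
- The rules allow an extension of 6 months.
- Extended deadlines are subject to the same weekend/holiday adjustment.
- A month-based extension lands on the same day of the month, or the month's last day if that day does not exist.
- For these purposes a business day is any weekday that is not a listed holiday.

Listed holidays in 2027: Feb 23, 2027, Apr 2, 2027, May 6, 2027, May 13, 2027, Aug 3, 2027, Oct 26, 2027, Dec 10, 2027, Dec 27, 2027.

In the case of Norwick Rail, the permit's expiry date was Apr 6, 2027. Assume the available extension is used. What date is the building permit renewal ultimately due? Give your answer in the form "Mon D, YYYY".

Dec 21, 2027

From Apr 6, 2027, 75 calendar days later is Jun 20, 2027.
Jun 20, 2027 is a Sunday; the next business day is Jun 21, 2027 (Monday).
The 6 months extension carries Jun 21, 2027 to Dec 21, 2027.
Since Dec 21, 2027 is a Tuesday and not a holiday, the date is unchanged.
The final due date is Dec 21, 2027.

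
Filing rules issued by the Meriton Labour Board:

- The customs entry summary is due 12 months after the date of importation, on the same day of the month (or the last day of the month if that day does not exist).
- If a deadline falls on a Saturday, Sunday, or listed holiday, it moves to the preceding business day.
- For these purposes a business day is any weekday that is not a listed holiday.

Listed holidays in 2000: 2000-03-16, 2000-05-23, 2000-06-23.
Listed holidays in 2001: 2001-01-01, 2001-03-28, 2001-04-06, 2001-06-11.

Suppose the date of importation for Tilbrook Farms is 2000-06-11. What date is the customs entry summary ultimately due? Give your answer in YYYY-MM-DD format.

2001-06-08

Moving 12 months forward from 2000-06-11 on the corresponding day gives 2001-06-11.
Because 2001-06-11 is a listed holiday, the deadline becomes 2001-06-08 (Friday).
Final deadline: 2001-06-08.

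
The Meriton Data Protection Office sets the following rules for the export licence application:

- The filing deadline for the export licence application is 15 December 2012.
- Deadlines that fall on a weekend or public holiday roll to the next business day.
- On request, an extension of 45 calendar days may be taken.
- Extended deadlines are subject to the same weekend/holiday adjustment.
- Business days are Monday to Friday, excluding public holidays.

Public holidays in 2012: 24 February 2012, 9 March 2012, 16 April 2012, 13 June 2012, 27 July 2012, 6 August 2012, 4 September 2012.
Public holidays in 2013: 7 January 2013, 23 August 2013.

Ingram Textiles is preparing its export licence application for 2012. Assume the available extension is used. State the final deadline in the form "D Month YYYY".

Start from the fixed due date, 15 December 2012.
15 December 2012 falls on a Saturday. Rolling to the next business day gives 17 December 2012, a Monday.
Applying the 45-calendar-day extension: 17 December 2012 + 45 days = 31 January 2013.
31 January 2013 (Thursday) is already a business day.
Final deadline: 31 January 2013.

31 January 2013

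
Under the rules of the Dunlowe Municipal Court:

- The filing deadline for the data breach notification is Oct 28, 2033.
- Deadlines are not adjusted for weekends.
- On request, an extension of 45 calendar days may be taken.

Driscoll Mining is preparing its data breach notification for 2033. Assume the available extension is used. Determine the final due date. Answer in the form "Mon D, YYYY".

The stated deadline is Oct 28, 2033.
Oct 28, 2033 falls on a Friday. The rules make no weekend/holiday allowance, so it remains Oct 28, 2033.
The 45-calendar-day extension moves the deadline from Oct 28, 2033 to Dec 12, 2033.
Dec 12, 2033 falls on a Monday. The rules make no weekend/holiday allowance, so it remains Dec 12, 2033.
So the filing is due Dec 12, 2033.

Dec 12, 2033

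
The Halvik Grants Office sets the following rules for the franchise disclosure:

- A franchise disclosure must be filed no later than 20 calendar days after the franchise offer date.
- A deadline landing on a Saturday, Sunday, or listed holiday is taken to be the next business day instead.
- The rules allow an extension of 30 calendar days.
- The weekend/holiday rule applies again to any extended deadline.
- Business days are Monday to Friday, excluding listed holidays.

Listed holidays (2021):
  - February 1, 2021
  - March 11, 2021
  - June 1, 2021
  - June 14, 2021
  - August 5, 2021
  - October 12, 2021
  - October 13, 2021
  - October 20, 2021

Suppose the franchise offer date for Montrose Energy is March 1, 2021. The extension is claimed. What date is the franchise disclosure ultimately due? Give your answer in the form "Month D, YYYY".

April 21, 2021

20 calendar days after March 1, 2021 is March 21, 2021.
March 21, 2021 is a Sunday; the next business day is March 22, 2021 (Monday).
Applying the 30-calendar-day extension: March 22, 2021 + 30 days = April 21, 2021.
April 21, 2021 is a Wednesday and not a listed holiday, so it stands.
So the filing is due April 21, 2021.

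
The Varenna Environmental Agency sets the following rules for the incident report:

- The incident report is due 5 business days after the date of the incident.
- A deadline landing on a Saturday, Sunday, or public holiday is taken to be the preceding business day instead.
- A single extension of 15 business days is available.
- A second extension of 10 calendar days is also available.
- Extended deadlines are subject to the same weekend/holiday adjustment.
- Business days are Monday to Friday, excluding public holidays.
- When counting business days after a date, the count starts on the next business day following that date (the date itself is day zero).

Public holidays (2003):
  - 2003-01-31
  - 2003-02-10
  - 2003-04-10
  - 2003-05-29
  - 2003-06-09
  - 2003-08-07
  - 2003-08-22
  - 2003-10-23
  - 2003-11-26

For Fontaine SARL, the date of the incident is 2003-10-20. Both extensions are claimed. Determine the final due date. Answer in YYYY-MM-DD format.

2003-11-28

Starting the day after 2003-10-20 and counting 5 business days lands on 2003-10-28.
2003-10-28 is a Tuesday and not a listed holiday, so it stands.
The 15-business-day extension runs from 2003-10-28 to 2003-11-18.
2003-11-18 falls on a Tuesday, which is a business day, so no adjustment is needed.
With the 10-day extension, 2003-11-18 becomes 2003-11-28.
2003-11-28 is a Friday and not a listed holiday, so it stands.
Final deadline: 2003-11-28.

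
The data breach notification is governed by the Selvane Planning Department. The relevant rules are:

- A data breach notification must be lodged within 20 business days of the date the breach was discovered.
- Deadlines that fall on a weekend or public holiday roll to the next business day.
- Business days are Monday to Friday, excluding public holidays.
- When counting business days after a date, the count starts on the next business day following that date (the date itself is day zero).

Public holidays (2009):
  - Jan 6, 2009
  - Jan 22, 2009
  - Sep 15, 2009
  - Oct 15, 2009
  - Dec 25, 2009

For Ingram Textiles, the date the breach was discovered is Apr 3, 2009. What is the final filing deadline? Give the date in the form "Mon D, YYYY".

May 1, 2009

20 business days after Apr 3, 2009, excluding weekends and holidays, is May 1, 2009.
May 1, 2009 is a Friday and not a listed holiday, so it stands.
Final deadline: May 1, 2009.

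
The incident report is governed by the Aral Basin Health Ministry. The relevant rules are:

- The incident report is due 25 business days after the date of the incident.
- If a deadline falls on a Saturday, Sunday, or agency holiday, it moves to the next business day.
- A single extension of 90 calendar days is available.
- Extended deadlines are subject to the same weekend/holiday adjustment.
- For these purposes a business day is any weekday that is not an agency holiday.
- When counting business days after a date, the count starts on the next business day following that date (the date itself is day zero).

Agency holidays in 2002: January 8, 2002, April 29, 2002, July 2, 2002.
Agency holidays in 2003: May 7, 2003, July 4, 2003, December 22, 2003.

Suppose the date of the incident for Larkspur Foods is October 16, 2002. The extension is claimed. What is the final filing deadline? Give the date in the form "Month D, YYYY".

February 18, 2003

25 business days after October 16, 2002, excluding weekends and holidays, is November 20, 2002.
November 20, 2002 is a Wednesday and not a listed holiday, so it stands.
Add the 90 calendar-day extension to November 20, 2002: February 18, 2003.
February 18, 2003 is a Tuesday and not a listed holiday, so it stands.
Deadline: February 18, 2003.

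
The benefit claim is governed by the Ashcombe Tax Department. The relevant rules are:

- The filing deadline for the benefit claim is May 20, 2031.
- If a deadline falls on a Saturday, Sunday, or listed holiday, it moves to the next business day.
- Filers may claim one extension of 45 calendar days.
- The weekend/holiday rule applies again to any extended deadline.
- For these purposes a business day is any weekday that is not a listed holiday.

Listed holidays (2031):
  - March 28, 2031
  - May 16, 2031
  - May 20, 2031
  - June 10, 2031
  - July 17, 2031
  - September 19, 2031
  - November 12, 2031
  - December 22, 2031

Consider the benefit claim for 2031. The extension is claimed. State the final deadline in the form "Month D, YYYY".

The stated deadline is May 20, 2031.
Because May 20, 2031 is a listed holiday, the deadline becomes May 21, 2031 (Wednesday).
Applying the 45-calendar-day extension: May 21, 2031 + 45 days = July 5, 2031.
July 5, 2031 is a Saturday; the next business day is July 7, 2031 (Monday).
Final deadline: July 7, 2031.

July 7, 2031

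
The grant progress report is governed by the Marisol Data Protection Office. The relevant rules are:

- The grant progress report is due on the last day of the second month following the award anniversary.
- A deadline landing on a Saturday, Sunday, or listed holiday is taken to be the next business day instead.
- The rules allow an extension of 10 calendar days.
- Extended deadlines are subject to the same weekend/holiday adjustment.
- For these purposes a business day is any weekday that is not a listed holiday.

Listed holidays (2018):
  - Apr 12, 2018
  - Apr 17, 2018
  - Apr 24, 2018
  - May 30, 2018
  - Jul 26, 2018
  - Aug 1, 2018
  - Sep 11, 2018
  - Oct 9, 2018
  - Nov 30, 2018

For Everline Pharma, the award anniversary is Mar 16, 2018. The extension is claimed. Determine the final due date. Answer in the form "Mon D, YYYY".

2 months after Mar 16, 2018 falls in May 2018; the last day of that month is May 31, 2018.
May 31, 2018 falls on a Thursday, which is a business day, so no adjustment is needed.
Add the 10 calendar-day extension to May 31, 2018: Jun 10, 2018.
Jun 10, 2018 is a Sunday, so it moves to the next business day, Jun 11, 2018 (Monday).
Deadline: Jun 11, 2018.

Jun 11, 2018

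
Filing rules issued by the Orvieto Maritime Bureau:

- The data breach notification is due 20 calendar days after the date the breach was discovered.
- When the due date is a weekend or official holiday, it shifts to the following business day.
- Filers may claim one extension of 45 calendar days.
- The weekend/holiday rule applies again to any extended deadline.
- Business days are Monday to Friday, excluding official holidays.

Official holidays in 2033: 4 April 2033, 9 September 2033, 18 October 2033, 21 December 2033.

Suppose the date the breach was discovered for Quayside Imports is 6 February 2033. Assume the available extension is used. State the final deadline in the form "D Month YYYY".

14 April 2033

Adding 20 calendar days to 6 February 2033 gives 26 February 2033.
26 February 2033 falls on a Saturday. Rolling to the next business day gives 28 February 2033, a Monday.
The 45-calendar-day extension moves the deadline from 28 February 2033 to 14 April 2033.
14 April 2033 (Thursday) is already a business day.
Final deadline: 14 April 2033.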